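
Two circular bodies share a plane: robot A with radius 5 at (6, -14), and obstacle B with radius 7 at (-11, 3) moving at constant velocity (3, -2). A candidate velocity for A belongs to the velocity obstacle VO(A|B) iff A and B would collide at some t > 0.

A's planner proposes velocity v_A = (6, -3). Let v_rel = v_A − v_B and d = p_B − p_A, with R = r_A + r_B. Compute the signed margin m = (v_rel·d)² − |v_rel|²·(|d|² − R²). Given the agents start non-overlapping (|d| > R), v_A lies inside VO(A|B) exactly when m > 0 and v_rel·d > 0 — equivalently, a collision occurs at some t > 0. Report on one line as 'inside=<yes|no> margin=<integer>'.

d = (-17, 17),  |d|² = 578;  R = 5+7 = 12,  c = 578−12² = 434
v_rel = (3, -1),  |v_rel|² = 10;  v_rel·d = (3)·(-17) + (-1)·(17) = -68
10·t² + 136·t + 434 = 0  ⇒  m = (-68)² − 10·434 = 284
m = 284 > 0,  v_rel·d = -68 < 0  ⇒  outside

inside=no margin=284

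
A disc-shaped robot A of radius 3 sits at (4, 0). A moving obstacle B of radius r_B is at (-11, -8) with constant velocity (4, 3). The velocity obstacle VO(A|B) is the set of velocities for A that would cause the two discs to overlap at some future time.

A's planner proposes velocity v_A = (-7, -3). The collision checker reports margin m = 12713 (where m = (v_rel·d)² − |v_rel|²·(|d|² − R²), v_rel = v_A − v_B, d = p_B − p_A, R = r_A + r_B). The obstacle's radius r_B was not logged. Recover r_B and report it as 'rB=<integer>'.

m = 12713
d = (-15, -8);  v_rel = (-11, -6),  |v_rel|² = 157
v_rel×d = (-11)·(-8) − (-6)·(-15) = -2
since m = R²·157 − (-2)²:  R² = (4 + 12713) / 157 = 81
R = √81 = 9  ⇒  r_B = 9 − 3 = 6

rB=6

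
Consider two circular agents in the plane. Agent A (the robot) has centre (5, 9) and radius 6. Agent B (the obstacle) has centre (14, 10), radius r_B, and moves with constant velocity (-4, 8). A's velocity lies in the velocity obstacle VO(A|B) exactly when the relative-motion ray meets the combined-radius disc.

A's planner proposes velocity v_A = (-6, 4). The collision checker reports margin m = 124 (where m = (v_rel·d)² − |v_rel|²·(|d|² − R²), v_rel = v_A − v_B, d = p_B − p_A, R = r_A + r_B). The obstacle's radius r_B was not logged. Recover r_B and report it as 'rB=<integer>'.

m = 124
d = (9, 1);  v_rel = (-2, -4),  |v_rel|² = 20
v_rel×d = (-2)·(1) − (-4)·(9) = 34
since m = R²·20 − 34²:  R² = (1156 + 124) / 20 = 64
R = √64 = 8  ⇒  r_B = 8 − 6 = 2

rB=2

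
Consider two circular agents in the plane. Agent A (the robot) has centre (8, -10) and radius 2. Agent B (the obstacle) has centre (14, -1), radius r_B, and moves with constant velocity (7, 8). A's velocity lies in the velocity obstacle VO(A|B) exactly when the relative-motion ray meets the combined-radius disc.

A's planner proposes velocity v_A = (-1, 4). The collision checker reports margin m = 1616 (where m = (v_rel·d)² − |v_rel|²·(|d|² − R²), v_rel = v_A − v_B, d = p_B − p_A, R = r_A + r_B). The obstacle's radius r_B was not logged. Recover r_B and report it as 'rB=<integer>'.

m = 1616
d = (6, 9);  v_rel = (-8, -4),  |v_rel|² = 80
v_rel×d = (-8)·(9) − (-4)·(6) = -48
since m = R²·80 − (-48)²:  R² = (2304 + 1616) / 80 = 49
R = √49 = 7  ⇒  r_B = 7 − 2 = 5

rB=5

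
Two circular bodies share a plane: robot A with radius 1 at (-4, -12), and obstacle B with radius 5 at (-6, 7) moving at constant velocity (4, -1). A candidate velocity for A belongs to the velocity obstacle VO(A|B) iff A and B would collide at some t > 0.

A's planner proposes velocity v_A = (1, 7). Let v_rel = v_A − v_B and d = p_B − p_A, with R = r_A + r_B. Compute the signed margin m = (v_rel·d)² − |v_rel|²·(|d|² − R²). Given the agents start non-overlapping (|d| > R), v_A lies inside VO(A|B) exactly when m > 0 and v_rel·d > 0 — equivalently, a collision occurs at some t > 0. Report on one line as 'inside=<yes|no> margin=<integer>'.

d = (-2, 19),  |d|² = 365;  R = 1+5 = 6,  c = 365−6² = 329
v_rel = (-3, 8),  |v_rel|² = 73;  v_rel·d = (-3)·(-2) + (8)·(19) = 158
73·t² − 316·t + 329 = 0  ⇒  m = 158² − 73·329 = 947
m = 947 > 0,  v_rel·d = 158 > 0  ⇒  inside

inside=yes margin=947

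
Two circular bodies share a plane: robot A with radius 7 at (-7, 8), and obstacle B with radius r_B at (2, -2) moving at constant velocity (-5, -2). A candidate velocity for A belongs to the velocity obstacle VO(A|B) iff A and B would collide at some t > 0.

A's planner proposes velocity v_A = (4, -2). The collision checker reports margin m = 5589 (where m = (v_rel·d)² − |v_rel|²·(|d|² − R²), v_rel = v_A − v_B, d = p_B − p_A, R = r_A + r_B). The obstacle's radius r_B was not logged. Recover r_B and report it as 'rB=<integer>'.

m = 5589
d = (9, -10);  v_rel = (9, 0),  |v_rel|² = 81
v_rel×d = (9)·(-10) − (0)·(9) = -90
since m = R²·81 − (-90)²:  R² = (8100 + 5589) / 81 = 169
R = √169 = 13  ⇒  r_B = 13 − 7 = 6

rB=6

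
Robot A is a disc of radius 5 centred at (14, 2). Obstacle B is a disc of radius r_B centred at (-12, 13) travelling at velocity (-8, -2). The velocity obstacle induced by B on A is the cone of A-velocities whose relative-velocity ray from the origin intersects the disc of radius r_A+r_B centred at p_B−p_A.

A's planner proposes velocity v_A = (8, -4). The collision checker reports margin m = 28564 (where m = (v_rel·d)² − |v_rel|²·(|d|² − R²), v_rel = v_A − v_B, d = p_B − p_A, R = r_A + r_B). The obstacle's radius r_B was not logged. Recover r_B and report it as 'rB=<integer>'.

m = 28564
d = (-26, 11);  v_rel = (16, -2),  |v_rel|² = 260
v_rel×d = (16)·(11) − (-2)·(-26) = 124
since m = R²·260 − 124²:  R² = (15376 + 28564) / 260 = 169
R = √169 = 13  ⇒  r_B = 13 − 5 = 8

rB=8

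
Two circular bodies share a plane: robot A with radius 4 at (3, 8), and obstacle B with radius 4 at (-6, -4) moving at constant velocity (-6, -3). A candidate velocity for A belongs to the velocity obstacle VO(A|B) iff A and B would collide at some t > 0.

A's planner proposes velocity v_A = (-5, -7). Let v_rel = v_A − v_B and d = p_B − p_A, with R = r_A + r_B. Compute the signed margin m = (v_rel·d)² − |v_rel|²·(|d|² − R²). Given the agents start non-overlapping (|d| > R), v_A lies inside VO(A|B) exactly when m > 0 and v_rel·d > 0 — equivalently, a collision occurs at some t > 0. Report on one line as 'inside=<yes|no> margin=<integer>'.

d = (-9, -12),  |d|² = 225;  R = 4+4 = 8,  c = 225−8² = 161
v_rel = (1, -4),  |v_rel|² = 17;  v_rel·d = (1)·(-9) + (-4)·(-12) = 39
17·t² − 78·t + 161 = 0  ⇒  m = 39² − 17·161 = -1216
m = -1216 < 0,  v_rel·d = 39 > 0  ⇒  outside

inside=no margin=-1216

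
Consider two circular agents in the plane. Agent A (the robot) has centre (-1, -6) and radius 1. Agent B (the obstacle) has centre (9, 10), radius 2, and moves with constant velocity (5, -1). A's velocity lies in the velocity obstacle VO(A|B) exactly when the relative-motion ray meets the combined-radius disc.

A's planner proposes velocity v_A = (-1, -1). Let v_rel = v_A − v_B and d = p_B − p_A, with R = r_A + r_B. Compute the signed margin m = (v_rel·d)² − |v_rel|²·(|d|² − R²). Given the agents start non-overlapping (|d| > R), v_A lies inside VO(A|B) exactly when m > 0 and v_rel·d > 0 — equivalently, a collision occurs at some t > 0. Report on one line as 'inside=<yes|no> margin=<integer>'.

d = (10, 16),  |d|² = 356;  R = 1+2 = 3,  c = 356−3² = 347
v_rel = (-6, 0),  |v_rel|² = 36;  v_rel·d = (-6)·(10) + (0)·(16) = -60
36·t² + 120·t + 347 = 0  ⇒  m = (-60)² − 36·347 = -8892
m = -8892 < 0,  v_rel·d = -60 < 0  ⇒  outside

inside=no margin=-8892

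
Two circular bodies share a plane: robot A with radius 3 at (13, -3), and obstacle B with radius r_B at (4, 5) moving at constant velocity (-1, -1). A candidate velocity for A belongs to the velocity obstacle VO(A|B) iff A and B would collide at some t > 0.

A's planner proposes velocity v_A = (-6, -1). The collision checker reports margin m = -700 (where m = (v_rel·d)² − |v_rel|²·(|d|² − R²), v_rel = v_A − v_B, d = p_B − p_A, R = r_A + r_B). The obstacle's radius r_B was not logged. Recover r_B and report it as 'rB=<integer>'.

m = -700
d = (-9, 8);  v_rel = (-5, 0),  |v_rel|² = 25
v_rel×d = (-5)·(8) − (0)·(-9) = -40
since m = R²·25 − (-40)²:  R² = (1600 + -700) / 25 = 36
R = √36 = 6  ⇒  r_B = 6 − 3 = 3

rB=3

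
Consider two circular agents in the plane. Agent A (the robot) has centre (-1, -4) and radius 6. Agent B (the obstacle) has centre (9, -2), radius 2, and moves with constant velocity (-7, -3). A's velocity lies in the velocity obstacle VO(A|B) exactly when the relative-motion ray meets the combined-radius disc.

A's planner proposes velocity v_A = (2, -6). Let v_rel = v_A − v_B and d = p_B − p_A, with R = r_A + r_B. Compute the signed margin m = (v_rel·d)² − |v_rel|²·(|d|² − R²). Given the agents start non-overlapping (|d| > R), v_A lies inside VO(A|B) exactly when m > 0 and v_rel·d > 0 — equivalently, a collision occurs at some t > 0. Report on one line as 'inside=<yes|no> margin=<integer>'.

d = (10, 2),  |d|² = 104;  R = 6+2 = 8,  c = 104−8² = 40
v_rel = (9, -3),  |v_rel|² = 90;  v_rel·d = (9)·(10) + (-3)·(2) = 84
90·t² − 168·t + 40 = 0  ⇒  m = 84² − 90·40 = 3456
m = 3456 > 0,  v_rel·d = 84 > 0  ⇒  inside

inside=yes margin=3456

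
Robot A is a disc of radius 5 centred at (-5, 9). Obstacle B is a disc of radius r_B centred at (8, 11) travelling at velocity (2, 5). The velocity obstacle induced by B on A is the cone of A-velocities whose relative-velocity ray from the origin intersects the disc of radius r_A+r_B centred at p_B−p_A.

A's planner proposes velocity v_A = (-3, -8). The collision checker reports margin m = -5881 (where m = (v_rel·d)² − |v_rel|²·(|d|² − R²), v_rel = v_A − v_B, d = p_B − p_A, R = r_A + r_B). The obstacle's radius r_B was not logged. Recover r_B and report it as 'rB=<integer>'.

m = -5881
d = (13, 2);  v_rel = (-5, -13),  |v_rel|² = 194
v_rel×d = (-5)·(2) − (-13)·(13) = 159
since m = R²·194 − 159²:  R² = (25281 + -5881) / 194 = 100
R = √100 = 10  ⇒  r_B = 10 − 5 = 5

rB=5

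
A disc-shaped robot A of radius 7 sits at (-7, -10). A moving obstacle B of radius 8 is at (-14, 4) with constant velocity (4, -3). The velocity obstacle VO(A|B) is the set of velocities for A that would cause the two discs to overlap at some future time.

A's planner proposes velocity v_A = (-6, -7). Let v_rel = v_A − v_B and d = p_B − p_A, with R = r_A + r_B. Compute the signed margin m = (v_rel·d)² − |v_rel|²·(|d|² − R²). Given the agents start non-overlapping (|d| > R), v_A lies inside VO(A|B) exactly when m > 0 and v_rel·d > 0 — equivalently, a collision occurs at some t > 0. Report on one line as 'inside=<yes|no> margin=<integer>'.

d = (-7, 14),  |d|² = 245;  R = 7+8 = 15,  c = 245−15² = 20
v_rel = (-10, -4),  |v_rel|² = 116;  v_rel·d = (-10)·(-7) + (-4)·(14) = 14
116·t² − 28·t + 20 = 0  ⇒  m = 14² − 116·20 = -2124
m = -2124 < 0,  v_rel·d = 14 > 0  ⇒  outside

inside=no margin=-2124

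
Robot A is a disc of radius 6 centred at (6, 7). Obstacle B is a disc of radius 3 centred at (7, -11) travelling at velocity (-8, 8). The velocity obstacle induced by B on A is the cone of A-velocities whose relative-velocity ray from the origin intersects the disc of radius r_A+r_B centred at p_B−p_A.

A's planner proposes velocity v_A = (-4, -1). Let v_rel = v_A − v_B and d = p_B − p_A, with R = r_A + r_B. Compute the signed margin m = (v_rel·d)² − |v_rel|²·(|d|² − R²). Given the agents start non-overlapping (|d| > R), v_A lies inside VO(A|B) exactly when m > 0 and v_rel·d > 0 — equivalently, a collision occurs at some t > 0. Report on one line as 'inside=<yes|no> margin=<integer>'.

d = (1, -18),  |d|² = 325;  R = 6+3 = 9,  c = 325−9² = 244
v_rel = (4, -9),  |v_rel|² = 97;  v_rel·d = (4)·(1) + (-9)·(-18) = 166
97·t² − 332·t + 244 = 0  ⇒  m = 166² − 97·244 = 3888
m = 3888 > 0,  v_rel·d = 166 > 0  ⇒  inside

inside=yes margin=3888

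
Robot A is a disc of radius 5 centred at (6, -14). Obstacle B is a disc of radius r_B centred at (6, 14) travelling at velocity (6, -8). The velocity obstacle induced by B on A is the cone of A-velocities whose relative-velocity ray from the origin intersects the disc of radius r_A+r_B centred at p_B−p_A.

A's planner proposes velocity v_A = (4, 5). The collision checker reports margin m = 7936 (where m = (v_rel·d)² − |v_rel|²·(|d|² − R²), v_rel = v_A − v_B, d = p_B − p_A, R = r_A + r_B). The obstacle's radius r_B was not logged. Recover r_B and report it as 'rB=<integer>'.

m = 7936
d = (0, 28);  v_rel = (-2, 13),  |v_rel|² = 173
v_rel×d = (-2)·(28) − (13)·(0) = -56
since m = R²·173 − (-56)²:  R² = (3136 + 7936) / 173 = 64
R = √64 = 8  ⇒  r_B = 8 − 5 = 3

rB=3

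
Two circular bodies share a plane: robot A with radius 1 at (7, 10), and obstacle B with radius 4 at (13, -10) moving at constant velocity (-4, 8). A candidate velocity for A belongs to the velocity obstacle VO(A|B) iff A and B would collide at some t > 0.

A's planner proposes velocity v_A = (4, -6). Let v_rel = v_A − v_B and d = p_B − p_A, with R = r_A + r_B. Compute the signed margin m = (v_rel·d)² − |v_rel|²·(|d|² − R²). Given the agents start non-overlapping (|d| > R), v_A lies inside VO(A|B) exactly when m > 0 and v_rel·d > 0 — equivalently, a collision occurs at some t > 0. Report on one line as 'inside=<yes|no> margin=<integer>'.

d = (6, -20),  |d|² = 436;  R = 1+4 = 5,  c = 436−5² = 411
v_rel = (8, -14),  |v_rel|² = 260;  v_rel·d = (8)·(6) + (-14)·(-20) = 328
260·t² − 656·t + 411 = 0  ⇒  m = 328² − 260·411 = 724
m = 724 > 0,  v_rel·d = 328 > 0  ⇒  inside

inside=yes margin=724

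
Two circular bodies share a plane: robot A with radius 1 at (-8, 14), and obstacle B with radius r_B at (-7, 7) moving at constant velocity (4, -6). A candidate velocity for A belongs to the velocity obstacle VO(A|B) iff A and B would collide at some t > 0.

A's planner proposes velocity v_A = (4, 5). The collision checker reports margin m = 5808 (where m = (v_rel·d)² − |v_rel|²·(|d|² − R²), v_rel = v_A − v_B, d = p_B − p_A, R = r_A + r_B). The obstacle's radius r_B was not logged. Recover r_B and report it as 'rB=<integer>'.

m = 5808
d = (1, -7);  v_rel = (0, 11),  |v_rel|² = 121
v_rel×d = (0)·(-7) − (11)·(1) = -11
since m = R²·121 − (-11)²:  R² = (121 + 5808) / 121 = 49
R = √49 = 7  ⇒  r_B = 7 − 1 = 6

rB=6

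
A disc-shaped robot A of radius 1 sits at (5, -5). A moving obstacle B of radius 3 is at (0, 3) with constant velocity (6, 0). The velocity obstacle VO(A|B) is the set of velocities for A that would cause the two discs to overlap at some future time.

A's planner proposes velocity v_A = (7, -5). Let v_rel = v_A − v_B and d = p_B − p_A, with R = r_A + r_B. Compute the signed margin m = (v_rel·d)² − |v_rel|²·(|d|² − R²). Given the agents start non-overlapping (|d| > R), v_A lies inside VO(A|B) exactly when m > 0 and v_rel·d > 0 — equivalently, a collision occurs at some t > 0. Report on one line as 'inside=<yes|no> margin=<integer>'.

d = (-5, 8),  |d|² = 89;  R = 1+3 = 4,  c = 89−4² = 73
v_rel = (1, -5),  |v_rel|² = 26;  v_rel·d = (1)·(-5) + (-5)·(8) = -45
26·t² + 90·t + 73 = 0  ⇒  m = (-45)² − 26·73 = 127
m = 127 > 0,  v_rel·d = -45 < 0  ⇒  outside

inside=no margin=127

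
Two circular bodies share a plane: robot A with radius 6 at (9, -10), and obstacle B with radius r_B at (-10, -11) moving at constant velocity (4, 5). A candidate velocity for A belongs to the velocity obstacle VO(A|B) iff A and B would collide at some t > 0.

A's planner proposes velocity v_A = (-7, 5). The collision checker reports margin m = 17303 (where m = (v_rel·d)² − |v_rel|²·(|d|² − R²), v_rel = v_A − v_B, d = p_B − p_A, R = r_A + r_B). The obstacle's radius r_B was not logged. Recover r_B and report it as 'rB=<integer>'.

m = 17303
d = (-19, -1);  v_rel = (-11, 0),  |v_rel|² = 121
v_rel×d = (-11)·(-1) − (0)·(-19) = 11
since m = R²·121 − 11²:  R² = (121 + 17303) / 121 = 144
R = √144 = 12  ⇒  r_B = 12 − 6 = 6

rB=6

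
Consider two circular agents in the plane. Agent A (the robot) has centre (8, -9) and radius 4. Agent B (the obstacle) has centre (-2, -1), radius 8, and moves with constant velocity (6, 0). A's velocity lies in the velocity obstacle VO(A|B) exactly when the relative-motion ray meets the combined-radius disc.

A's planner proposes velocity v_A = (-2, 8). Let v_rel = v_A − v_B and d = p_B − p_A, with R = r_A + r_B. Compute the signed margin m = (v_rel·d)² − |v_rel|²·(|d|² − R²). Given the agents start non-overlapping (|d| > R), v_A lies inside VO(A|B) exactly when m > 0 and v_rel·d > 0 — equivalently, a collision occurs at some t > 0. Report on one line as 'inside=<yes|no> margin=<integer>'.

d = (-10, 8),  |d|² = 164;  R = 4+8 = 12,  c = 164−12² = 20
v_rel = (-8, 8),  |v_rel|² = 128;  v_rel·d = (-8)·(-10) + (8)·(8) = 144
128·t² − 288·t + 20 = 0  ⇒  m = 144² − 128·20 = 18176
m = 18176 > 0,  v_rel·d = 144 > 0  ⇒  inside

inside=yes margin=18176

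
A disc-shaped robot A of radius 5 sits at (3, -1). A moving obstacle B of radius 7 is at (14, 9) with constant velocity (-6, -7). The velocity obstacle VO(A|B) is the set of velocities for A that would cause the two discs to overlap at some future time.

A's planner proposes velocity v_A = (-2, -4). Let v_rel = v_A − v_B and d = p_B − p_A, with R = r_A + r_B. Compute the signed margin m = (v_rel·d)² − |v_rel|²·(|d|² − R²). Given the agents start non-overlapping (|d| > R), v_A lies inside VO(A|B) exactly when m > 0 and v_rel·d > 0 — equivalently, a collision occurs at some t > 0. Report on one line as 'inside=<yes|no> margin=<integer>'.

d = (11, 10),  |d|² = 221;  R = 5+7 = 12,  c = 221−12² = 77
v_rel = (4, 3),  |v_rel|² = 25;  v_rel·d = (4)·(11) + (3)·(10) = 74
25·t² − 148·t + 77 = 0  ⇒  m = 74² − 25·77 = 3551
m = 3551 > 0,  v_rel·d = 74 > 0  ⇒  inside

inside=yes margin=3551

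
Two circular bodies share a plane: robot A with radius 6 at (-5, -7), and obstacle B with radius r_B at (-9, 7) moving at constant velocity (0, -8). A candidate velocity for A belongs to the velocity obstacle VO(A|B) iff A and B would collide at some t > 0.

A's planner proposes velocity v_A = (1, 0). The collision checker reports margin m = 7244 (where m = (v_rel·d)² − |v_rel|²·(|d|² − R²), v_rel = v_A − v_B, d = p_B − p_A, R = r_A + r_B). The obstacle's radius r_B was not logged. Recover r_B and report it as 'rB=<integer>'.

m = 7244
d = (-4, 14);  v_rel = (1, 8),  |v_rel|² = 65
v_rel×d = (1)·(14) − (8)·(-4) = 46
since m = R²·65 − 46²:  R² = (2116 + 7244) / 65 = 144
R = √144 = 12  ⇒  r_B = 12 − 6 = 6

rB=6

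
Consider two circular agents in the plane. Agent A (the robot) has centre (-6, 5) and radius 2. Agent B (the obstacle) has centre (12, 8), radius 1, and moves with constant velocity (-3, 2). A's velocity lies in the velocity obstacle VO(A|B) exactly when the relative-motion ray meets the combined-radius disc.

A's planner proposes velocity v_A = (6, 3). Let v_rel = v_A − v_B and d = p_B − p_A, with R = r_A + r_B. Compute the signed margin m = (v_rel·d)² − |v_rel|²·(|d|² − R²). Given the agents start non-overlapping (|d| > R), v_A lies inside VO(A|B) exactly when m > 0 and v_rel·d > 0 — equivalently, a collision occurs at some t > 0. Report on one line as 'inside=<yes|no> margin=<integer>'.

d = (18, 3),  |d|² = 333;  R = 2+1 = 3,  c = 333−3² = 324
v_rel = (9, 1),  |v_rel|² = 82;  v_rel·d = (9)·(18) + (1)·(3) = 165
82·t² − 330·t + 324 = 0  ⇒  m = 165² − 82·324 = 657
m = 657 > 0,  v_rel·d = 165 > 0  ⇒  inside

inside=yes margin=657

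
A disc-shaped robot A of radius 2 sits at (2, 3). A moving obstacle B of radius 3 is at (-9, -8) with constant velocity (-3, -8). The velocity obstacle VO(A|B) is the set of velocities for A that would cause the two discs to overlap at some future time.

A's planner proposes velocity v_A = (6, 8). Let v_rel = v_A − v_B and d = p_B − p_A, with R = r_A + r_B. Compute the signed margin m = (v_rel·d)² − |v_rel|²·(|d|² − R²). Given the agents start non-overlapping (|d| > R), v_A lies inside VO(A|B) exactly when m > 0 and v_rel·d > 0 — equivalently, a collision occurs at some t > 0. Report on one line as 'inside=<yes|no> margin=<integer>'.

d = (-11, -11),  |d|² = 242;  R = 2+3 = 5,  c = 242−5² = 217
v_rel = (9, 16),  |v_rel|² = 337;  v_rel·d = (9)·(-11) + (16)·(-11) = -275
337·t² + 550·t + 217 = 0  ⇒  m = (-275)² − 337·217 = 2496
m = 2496 > 0,  v_rel·d = -275 < 0  ⇒  outside

inside=no margin=2496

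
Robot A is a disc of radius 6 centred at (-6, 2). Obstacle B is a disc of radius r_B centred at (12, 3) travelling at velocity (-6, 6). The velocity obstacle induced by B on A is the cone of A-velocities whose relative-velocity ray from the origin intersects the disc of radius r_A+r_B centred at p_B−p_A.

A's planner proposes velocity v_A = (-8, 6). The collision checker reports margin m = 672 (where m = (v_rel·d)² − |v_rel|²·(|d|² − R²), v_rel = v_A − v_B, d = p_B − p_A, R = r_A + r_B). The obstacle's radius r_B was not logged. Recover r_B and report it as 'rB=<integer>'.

m = 672
d = (18, 1);  v_rel = (-2, 0),  |v_rel|² = 4
v_rel×d = (-2)·(1) − (0)·(18) = -2
since m = R²·4 − (-2)²:  R² = (4 + 672) / 4 = 169
R = √169 = 13  ⇒  r_B = 13 − 6 = 7

rB=7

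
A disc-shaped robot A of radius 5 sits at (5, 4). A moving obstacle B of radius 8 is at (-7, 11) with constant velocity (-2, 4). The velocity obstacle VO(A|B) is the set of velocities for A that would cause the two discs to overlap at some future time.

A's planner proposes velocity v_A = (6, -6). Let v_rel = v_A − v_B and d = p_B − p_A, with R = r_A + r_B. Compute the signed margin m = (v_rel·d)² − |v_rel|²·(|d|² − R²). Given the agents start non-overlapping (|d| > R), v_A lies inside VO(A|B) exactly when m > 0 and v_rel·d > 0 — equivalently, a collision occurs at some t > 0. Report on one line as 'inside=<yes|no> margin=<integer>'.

d = (-12, 7),  |d|² = 193;  R = 5+8 = 13,  c = 193−13² = 24
v_rel = (8, -10),  |v_rel|² = 164;  v_rel·d = (8)·(-12) + (-10)·(7) = -166
164·t² + 332·t + 24 = 0  ⇒  m = (-166)² − 164·24 = 23620
m = 23620 > 0,  v_rel·d = -166 < 0  ⇒  outside

inside=no margin=23620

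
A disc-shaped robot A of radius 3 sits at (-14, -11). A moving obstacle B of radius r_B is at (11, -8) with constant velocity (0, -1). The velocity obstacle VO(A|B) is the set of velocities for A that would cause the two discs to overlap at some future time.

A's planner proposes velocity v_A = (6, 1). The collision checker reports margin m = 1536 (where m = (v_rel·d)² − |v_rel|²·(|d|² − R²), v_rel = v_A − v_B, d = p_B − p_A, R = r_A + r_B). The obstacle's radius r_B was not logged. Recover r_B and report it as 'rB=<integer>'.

m = 1536
d = (25, 3);  v_rel = (6, 2),  |v_rel|² = 40
v_rel×d = (6)·(3) − (2)·(25) = -32
since m = R²·40 − (-32)²:  R² = (1024 + 1536) / 40 = 64
R = √64 = 8  ⇒  r_B = 8 − 3 = 5

rB=5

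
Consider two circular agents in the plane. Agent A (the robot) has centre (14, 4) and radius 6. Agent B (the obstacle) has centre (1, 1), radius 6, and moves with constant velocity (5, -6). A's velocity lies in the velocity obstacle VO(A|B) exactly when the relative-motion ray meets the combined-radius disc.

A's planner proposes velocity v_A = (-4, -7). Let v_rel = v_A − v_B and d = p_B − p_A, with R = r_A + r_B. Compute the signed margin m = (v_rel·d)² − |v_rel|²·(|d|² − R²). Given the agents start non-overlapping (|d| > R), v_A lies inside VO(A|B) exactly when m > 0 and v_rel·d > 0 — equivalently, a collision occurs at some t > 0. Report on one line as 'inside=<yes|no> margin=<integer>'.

d = (-13, -3),  |d|² = 178;  R = 6+6 = 12,  c = 178−12² = 34
v_rel = (-9, -1),  |v_rel|² = 82;  v_rel·d = (-9)·(-13) + (-1)·(-3) = 120
82·t² − 240·t + 34 = 0  ⇒  m = 120² − 82·34 = 11612
m = 11612 > 0,  v_rel·d = 120 > 0  ⇒  inside

inside=yes margin=11612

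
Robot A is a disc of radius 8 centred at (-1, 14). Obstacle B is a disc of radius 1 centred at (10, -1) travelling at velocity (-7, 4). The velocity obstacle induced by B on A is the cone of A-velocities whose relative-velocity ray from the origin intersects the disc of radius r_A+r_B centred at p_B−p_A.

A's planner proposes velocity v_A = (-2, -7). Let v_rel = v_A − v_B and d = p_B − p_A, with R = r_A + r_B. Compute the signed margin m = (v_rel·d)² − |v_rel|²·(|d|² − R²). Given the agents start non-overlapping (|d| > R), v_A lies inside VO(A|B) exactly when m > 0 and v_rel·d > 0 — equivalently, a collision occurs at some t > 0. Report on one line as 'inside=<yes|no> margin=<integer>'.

d = (11, -15),  |d|² = 346;  R = 8+1 = 9,  c = 346−9² = 265
v_rel = (5, -11),  |v_rel|² = 146;  v_rel·d = (5)·(11) + (-11)·(-15) = 220
146·t² − 440·t + 265 = 0  ⇒  m = 220² − 146·265 = 9710
m = 9710 > 0,  v_rel·d = 220 > 0  ⇒  inside

inside=yes margin=9710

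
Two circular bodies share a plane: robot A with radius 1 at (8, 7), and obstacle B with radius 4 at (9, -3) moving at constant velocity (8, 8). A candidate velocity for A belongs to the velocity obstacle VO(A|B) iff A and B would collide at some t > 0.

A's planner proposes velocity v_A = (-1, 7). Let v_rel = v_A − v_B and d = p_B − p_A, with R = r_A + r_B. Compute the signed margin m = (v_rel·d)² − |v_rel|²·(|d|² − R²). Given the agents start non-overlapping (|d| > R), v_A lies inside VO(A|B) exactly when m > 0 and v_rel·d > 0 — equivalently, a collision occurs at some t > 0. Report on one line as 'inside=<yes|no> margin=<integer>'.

d = (1, -10),  |d|² = 101;  R = 1+4 = 5,  c = 101−5² = 76
v_rel = (-9, -1),  |v_rel|² = 82;  v_rel·d = (-9)·(1) + (-1)·(-10) = 1
82·t² − 2·t + 76 = 0  ⇒  m = 1² − 82·76 = -6231
m = -6231 < 0,  v_rel·d = 1 > 0  ⇒  outside

inside=no margin=-6231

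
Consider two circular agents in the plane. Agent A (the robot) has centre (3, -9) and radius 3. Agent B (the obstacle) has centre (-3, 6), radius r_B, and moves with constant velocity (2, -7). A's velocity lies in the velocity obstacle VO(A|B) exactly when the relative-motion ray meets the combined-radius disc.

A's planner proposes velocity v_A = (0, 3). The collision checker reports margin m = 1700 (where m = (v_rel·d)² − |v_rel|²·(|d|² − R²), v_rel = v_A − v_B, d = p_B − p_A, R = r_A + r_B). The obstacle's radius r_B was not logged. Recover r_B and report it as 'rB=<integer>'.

m = 1700
d = (-6, 15);  v_rel = (-2, 10),  |v_rel|² = 104
v_rel×d = (-2)·(15) − (10)·(-6) = 30
since m = R²·104 − 30²:  R² = (900 + 1700) / 104 = 25
R = √25 = 5  ⇒  r_B = 5 − 3 = 2

rB=2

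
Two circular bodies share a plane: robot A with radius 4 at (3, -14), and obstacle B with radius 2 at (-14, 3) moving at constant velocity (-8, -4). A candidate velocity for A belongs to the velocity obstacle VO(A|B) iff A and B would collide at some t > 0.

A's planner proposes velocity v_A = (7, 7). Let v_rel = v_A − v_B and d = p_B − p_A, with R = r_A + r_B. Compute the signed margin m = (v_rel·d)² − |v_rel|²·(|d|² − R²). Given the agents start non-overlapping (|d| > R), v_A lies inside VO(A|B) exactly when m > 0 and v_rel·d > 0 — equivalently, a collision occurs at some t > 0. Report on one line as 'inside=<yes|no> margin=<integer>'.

d = (-17, 17),  |d|² = 578;  R = 4+2 = 6,  c = 578−6² = 542
v_rel = (15, 11),  |v_rel|² = 346;  v_rel·d = (15)·(-17) + (11)·(17) = -68
346·t² + 136·t + 542 = 0  ⇒  m = (-68)² − 346·542 = -182908
m = -182908 < 0,  v_rel·d = -68 < 0  ⇒  outside

inside=no margin=-182908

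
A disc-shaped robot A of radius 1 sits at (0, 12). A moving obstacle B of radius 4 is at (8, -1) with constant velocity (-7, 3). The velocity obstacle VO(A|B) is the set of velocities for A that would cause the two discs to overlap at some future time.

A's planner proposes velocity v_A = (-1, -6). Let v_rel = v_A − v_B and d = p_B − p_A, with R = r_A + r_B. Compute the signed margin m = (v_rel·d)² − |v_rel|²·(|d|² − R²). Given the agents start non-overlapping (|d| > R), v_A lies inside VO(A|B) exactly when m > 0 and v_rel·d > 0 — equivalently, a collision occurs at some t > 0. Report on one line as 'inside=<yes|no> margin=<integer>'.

d = (8, -13),  |d|² = 233;  R = 1+4 = 5,  c = 233−5² = 208
v_rel = (6, -9),  |v_rel|² = 117;  v_rel·d = (6)·(8) + (-9)·(-13) = 165
117·t² − 330·t + 208 = 0  ⇒  m = 165² − 117·208 = 2889
m = 2889 > 0,  v_rel·d = 165 > 0  ⇒  inside

inside=yes margin=2889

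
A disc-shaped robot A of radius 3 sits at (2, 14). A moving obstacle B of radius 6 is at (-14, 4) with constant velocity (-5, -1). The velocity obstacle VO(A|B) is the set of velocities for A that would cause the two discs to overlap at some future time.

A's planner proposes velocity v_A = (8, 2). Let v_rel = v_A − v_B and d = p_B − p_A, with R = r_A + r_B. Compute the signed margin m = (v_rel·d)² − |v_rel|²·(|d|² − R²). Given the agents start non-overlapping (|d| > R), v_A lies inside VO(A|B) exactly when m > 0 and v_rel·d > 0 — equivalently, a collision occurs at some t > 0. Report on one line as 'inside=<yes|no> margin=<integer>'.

d = (-16, -10),  |d|² = 356;  R = 3+6 = 9,  c = 356−9² = 275
v_rel = (13, 3),  |v_rel|² = 178;  v_rel·d = (13)·(-16) + (3)·(-10) = -238
178·t² + 476·t + 275 = 0  ⇒  m = (-238)² − 178·275 = 7694
m = 7694 > 0,  v_rel·d = -238 < 0  ⇒  outside

inside=no margin=7694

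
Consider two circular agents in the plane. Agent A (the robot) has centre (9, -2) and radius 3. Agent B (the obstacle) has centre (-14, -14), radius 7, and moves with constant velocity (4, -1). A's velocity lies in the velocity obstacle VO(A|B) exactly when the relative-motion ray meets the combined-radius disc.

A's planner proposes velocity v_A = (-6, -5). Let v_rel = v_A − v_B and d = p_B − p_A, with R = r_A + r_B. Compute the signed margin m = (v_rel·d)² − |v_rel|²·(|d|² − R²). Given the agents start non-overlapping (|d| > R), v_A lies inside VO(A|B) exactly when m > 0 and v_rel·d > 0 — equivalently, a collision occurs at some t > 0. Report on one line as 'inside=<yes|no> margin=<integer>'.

d = (-23, -12),  |d|² = 673;  R = 3+7 = 10,  c = 673−10² = 573
v_rel = (-10, -4),  |v_rel|² = 116;  v_rel·d = (-10)·(-23) + (-4)·(-12) = 278
116·t² − 556·t + 573 = 0  ⇒  m = 278² − 116·573 = 10816
m = 10816 > 0,  v_rel·d = 278 > 0  ⇒  inside

inside=yes margin=10816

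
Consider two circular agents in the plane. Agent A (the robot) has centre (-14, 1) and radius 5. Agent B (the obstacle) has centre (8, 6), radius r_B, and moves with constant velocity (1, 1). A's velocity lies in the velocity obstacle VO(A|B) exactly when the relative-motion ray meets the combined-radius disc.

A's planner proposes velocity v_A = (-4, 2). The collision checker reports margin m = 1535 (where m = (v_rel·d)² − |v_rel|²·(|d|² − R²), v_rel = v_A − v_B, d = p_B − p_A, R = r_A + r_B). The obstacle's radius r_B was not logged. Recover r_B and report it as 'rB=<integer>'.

m = 1535
d = (22, 5);  v_rel = (-5, 1),  |v_rel|² = 26
v_rel×d = (-5)·(5) − (1)·(22) = -47
since m = R²·26 − (-47)²:  R² = (2209 + 1535) / 26 = 144
R = √144 = 12  ⇒  r_B = 12 − 5 = 7

rB=7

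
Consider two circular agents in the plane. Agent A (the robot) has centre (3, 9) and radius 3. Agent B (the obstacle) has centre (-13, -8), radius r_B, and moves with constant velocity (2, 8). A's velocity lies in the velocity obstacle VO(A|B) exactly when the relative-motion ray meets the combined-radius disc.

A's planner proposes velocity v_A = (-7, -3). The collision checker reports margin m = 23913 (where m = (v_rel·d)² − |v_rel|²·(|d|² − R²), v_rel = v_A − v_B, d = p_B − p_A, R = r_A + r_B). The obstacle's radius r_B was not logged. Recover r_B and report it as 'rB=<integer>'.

m = 23913
d = (-16, -17);  v_rel = (-9, -11),  |v_rel|² = 202
v_rel×d = (-9)·(-17) − (-11)·(-16) = -23
since m = R²·202 − (-23)²:  R² = (529 + 23913) / 202 = 121
R = √121 = 11  ⇒  r_B = 11 − 3 = 8

rB=8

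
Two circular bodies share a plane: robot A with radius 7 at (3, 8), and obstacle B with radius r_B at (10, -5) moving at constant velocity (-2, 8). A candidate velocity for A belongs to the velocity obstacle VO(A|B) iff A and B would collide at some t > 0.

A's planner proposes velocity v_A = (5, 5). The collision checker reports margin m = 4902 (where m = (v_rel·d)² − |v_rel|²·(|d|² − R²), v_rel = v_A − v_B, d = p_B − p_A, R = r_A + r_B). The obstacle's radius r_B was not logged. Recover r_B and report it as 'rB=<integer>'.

m = 4902
d = (7, -13);  v_rel = (7, -3),  |v_rel|² = 58
v_rel×d = (7)·(-13) − (-3)·(7) = -70
since m = R²·58 − (-70)²:  R² = (4900 + 4902) / 58 = 169
R = √169 = 13  ⇒  r_B = 13 − 7 = 6

rB=6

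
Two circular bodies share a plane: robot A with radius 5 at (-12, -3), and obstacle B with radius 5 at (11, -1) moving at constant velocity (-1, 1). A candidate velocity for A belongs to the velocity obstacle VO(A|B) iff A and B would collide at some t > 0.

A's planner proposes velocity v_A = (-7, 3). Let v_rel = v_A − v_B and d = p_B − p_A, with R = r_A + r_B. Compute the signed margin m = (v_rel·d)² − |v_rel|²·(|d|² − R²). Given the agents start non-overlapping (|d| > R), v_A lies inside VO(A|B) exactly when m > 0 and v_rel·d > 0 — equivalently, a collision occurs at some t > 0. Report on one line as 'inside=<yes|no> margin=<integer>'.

d = (23, 2),  |d|² = 533;  R = 5+5 = 10,  c = 533−10² = 433
v_rel = (-6, 2),  |v_rel|² = 40;  v_rel·d = (-6)·(23) + (2)·(2) = -134
40·t² + 268·t + 433 = 0  ⇒  m = (-134)² − 40·433 = 636
m = 636 > 0,  v_rel·d = -134 < 0  ⇒  outside

inside=no margin=636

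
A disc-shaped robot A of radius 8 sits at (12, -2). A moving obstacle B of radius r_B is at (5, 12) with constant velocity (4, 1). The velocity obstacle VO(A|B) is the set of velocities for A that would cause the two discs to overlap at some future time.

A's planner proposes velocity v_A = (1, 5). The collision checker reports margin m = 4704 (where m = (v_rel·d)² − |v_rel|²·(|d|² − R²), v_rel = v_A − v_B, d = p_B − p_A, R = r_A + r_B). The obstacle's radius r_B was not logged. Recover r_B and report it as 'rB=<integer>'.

m = 4704
d = (-7, 14);  v_rel = (-3, 4),  |v_rel|² = 25
v_rel×d = (-3)·(14) − (4)·(-7) = -14
since m = R²·25 − (-14)²:  R² = (196 + 4704) / 25 = 196
R = √196 = 14  ⇒  r_B = 14 − 8 = 6

rB=6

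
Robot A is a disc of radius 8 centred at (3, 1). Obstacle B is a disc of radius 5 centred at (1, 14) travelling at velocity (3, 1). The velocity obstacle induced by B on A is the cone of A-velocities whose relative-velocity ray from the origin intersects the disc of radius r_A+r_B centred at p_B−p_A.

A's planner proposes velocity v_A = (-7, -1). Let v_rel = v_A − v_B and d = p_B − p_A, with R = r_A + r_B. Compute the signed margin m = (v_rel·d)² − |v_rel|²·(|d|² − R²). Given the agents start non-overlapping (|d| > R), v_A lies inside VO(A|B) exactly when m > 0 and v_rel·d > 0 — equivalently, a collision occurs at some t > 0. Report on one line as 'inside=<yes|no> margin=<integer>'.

d = (-2, 13),  |d|² = 173;  R = 8+5 = 13,  c = 173−13² = 4
v_rel = (-10, -2),  |v_rel|² = 104;  v_rel·d = (-10)·(-2) + (-2)·(13) = -6
104·t² + 12·t + 4 = 0  ⇒  m = (-6)² − 104·4 = -380
m = -380 < 0,  v_rel·d = -6 < 0  ⇒  outside

inside=no margin=-380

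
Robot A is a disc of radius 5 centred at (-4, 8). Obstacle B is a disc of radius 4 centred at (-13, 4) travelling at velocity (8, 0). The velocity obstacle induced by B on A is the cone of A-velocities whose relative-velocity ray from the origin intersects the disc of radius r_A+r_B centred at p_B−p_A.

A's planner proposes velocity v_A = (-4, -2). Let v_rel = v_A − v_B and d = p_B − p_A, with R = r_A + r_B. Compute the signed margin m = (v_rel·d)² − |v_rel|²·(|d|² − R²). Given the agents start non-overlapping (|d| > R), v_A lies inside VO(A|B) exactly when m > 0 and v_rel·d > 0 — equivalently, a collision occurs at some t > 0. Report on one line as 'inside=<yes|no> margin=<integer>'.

d = (-9, -4),  |d|² = 97;  R = 5+4 = 9,  c = 97−9² = 16
v_rel = (-12, -2),  |v_rel|² = 148;  v_rel·d = (-12)·(-9) + (-2)·(-4) = 116
148·t² − 232·t + 16 = 0  ⇒  m = 116² − 148·16 = 11088
m = 11088 > 0,  v_rel·d = 116 > 0  ⇒  inside

inside=yes margin=11088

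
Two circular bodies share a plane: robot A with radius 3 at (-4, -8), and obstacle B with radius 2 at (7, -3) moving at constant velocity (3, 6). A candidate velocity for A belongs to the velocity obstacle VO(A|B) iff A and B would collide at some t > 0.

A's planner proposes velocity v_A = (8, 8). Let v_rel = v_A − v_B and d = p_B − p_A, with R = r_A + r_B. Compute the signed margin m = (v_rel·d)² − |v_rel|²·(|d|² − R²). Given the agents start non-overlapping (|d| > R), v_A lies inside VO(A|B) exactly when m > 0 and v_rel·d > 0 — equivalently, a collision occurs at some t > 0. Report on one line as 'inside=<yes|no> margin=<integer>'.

d = (11, 5),  |d|² = 146;  R = 3+2 = 5,  c = 146−5² = 121
v_rel = (5, 2),  |v_rel|² = 29;  v_rel·d = (5)·(11) + (2)·(5) = 65
29·t² − 130·t + 121 = 0  ⇒  m = 65² − 29·121 = 716
m = 716 > 0,  v_rel·d = 65 > 0  ⇒  inside

inside=yes margin=716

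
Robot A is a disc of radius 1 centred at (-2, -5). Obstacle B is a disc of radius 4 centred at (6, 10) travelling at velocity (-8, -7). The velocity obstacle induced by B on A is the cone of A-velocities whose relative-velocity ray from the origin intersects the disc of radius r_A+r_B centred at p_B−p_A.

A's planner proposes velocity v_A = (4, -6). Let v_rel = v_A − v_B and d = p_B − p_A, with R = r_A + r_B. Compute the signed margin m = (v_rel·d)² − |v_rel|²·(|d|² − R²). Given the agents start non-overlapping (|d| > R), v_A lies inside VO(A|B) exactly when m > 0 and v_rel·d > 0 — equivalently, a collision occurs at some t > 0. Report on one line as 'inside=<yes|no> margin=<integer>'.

d = (8, 15),  |d|² = 289;  R = 1+4 = 5,  c = 289−5² = 264
v_rel = (12, 1),  |v_rel|² = 145;  v_rel·d = (12)·(8) + (1)·(15) = 111
145·t² − 222·t + 264 = 0  ⇒  m = 111² − 145·264 = -25959
m = -25959 < 0,  v_rel·d = 111 > 0  ⇒  outside

inside=no margin=-25959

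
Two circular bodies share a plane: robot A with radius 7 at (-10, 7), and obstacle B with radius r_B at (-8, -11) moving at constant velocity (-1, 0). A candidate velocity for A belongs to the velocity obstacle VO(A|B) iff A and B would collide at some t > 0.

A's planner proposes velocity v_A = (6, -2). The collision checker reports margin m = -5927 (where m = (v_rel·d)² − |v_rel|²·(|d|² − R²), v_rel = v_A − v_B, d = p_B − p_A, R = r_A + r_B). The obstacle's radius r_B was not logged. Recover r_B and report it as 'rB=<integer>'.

m = -5927
d = (2, -18);  v_rel = (7, -2),  |v_rel|² = 53
v_rel×d = (7)·(-18) − (-2)·(2) = -122
since m = R²·53 − (-122)²:  R² = (14884 + -5927) / 53 = 169
R = √169 = 13  ⇒  r_B = 13 − 7 = 6

rB=6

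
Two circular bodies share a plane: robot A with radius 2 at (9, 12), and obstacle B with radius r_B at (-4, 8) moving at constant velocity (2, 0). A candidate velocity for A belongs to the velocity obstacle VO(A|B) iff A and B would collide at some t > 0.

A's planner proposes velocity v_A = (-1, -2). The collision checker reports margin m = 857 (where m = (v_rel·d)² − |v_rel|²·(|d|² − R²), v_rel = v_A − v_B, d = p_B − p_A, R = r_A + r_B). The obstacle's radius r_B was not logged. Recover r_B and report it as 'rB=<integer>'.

m = 857
d = (-13, -4);  v_rel = (-3, -2),  |v_rel|² = 13
v_rel×d = (-3)·(-4) − (-2)·(-13) = -14
since m = R²·13 − (-14)²:  R² = (196 + 857) / 13 = 81
R = √81 = 9  ⇒  r_B = 9 − 2 = 7

rB=7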